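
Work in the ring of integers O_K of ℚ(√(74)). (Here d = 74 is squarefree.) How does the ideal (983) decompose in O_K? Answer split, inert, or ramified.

d = 74 ≡ 2 (mod 4), so O_K = ℤ[√74] and disc(K) = 4d = 296.
983 ∤ 296, so 983 is unramified.
Compute (74/983) via Euler: 74^((983-1)/2) mod 983 = 1, so (74/983) = 1.
Legendre symbol 1 ⇒ 983 is split.

983 splits in O_K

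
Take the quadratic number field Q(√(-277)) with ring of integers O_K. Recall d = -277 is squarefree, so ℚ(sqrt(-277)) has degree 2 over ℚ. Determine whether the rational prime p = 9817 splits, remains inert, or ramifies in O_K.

p splits

d = -277 ≡ 3 (mod 4), so O_K = ℤ[√-277] and disc(K) = 4d = -1108.
9817 ∤ -1108, so 9817 is unramified.
Legendre symbol by Euler's criterion: (-277/9817) ≡ (-277)^4908 ≡ 1 (mod 9817), i.e. (-277/9817) = 1.
Legendre symbol 1 ⇒ 9817 is split.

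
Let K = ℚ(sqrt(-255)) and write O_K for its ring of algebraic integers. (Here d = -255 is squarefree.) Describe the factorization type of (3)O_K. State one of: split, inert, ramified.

d = -255 ≡ 1 (mod 4), so O_K = ℤ[(1+√-255)/2] and disc(K) = d = -255.
disc(K) = -255 = 3·(-85), so p = 3 is ramified.

ramifies in O_K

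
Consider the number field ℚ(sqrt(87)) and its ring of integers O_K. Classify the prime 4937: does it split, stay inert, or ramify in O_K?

d = 87 ≡ 3 (mod 4), so O_K = ℤ[√87] and disc(K) = 4d = 348.
disc(K) = 348 is not divisible by 4937; 4937 is unramified.
(87/4937) = 87^2468 mod 4937 = 4936, giving Legendre symbol -1.
Legendre symbol -1 ⇒ 4937 is inert.

inert — (4937) stays prime in O_K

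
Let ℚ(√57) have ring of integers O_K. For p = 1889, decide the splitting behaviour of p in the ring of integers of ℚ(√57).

1889 splits in O_K

Since 57 ≡ 1 mod 4, the ring of integers is ℤ[(1+√57)/2] with discriminant 57.
disc(K) = 57 is not divisible by 1889; 1889 is unramified.
Legendre symbol by Euler's criterion: (57/1889) ≡ 57^944 ≡ 1 (mod 1889), i.e. (57/1889) = 1.
(57/1889) = 1, so 1889 splits.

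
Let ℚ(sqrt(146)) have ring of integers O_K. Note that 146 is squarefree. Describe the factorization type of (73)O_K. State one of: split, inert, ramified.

146 mod 4 = 2, hence disc K = 4·146 = 584 and O_K = ℤ[√146].
Ramification test: 73 | 584. The prime 73 ramifies in K.

73 is ramified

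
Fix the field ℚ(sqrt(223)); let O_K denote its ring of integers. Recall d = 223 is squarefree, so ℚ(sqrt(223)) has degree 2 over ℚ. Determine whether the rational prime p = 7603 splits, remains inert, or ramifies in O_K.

p splits

223 mod 4 = 3, hence disc K = 4·223 = 892 and O_K = ℤ[√223].
Since gcd(7603, 892) = 1 the prime 7603 does not ramify.
Legendre symbol by Euler's criterion: (223/7603) ≡ 223^3801 ≡ 1 (mod 7603), i.e. (223/7603) = 1.
(223/7603) = 1, so 7603 splits.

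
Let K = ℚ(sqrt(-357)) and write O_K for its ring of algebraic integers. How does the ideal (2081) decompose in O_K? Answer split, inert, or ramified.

split

Since -357 ≢ 1 mod 4, the ring of integers is ℤ[√-357] with discriminant 4·(-357) = -1428.
Since gcd(2081, -1428) = 1 the prime 2081 does not ramify.
Euler's criterion: (-357)^1040 mod 2081 = 1. Thus (-357|2081) = 1.
Legendre symbol 1 ⇒ 2081 is split.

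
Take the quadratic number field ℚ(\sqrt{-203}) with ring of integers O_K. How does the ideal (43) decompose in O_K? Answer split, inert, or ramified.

d = -203 ≡ 1 (mod 4), so O_K = ℤ[(1+√-203)/2] and disc(K) = d = -203.
Since gcd(43, -203) = 1 the prime 43 does not ramify.
Legendre symbol by Euler's criterion: (-203/43) ≡ (-203)^21 ≡ 42 (mod 43), i.e. (-203/43) = -1.
Legendre symbol -1 ⇒ 43 is inert.

43 remains inert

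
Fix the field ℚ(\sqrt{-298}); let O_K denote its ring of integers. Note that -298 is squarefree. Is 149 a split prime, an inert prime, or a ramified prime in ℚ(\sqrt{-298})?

ramifies in O_K

-298 mod 4 = 2, hence disc K = 4·(-298) = -1192 and O_K = ℤ[√-298].
149 divides disc(K) = -1192, so 149 ramifies.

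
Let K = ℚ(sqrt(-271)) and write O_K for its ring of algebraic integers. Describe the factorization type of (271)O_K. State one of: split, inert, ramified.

d = -271 ≡ 1 (mod 4), so O_K = ℤ[(1+√-271)/2] and disc(K) = d = -271.
271 divides disc(K) = -271, so 271 ramifies.

ramified — (271) = 𝔭²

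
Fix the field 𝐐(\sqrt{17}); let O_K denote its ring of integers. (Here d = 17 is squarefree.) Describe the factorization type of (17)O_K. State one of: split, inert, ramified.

d = 17 ≡ 1 (mod 4), so O_K = ℤ[(1+√17)/2] and disc(K) = d = 17.
disc(K) = 17 = 17·1, so p = 17 is ramified.

ramified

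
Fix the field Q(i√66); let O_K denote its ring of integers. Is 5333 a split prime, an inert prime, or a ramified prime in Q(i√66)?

Since -66 ≢ 1 mod 4, the ring of integers is ℤ[√-66] with discriminant 4·(-66) = -264.
Since gcd(5333, -264) = 1 the prime 5333 does not ramify.
Compute (-66/5333) via Euler: 5267^((5333-1)/2) mod 5333 = 1, so (-66/5333) = 1.
(-66/5333) = 1, so 5333 splits.

split — (5333) = 𝔭₁𝔭₂ with 𝔭₁ ≠ 𝔭₂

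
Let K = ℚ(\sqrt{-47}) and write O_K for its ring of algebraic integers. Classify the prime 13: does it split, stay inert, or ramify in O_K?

Since -47 ≡ 1 mod 4, the ring of integers is ℤ[(1+√-47)/2] with discriminant -47.
13 ∤ -47, so 13 is unramified.
Compute (-47/13) via Euler: 5^((13-1)/2) mod 13 = 12, so (-47/13) = -1.
d is a non-residue mod p, hence 13 remains inert in O_K.

inert — (13) stays prime in O_K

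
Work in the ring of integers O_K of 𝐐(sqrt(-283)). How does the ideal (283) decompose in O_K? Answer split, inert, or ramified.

d = -283 ≡ 1 (mod 4), so O_K = ℤ[(1+√-283)/2] and disc(K) = d = -283.
Ramification test: 283 | -283. The prime 283 ramifies in K.

ramified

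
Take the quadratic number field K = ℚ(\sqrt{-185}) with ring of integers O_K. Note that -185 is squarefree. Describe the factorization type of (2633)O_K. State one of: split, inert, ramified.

d = -185 ≡ 3 (mod 4), so O_K = ℤ[√-185] and disc(K) = 4d = -740.
Since gcd(2633, -740) = 1 the prime 2633 does not ramify.
Euler's criterion: (-185)^1316 mod 2633 = 1. Thus (-185|2633) = 1.
d is a quadratic residue mod p, hence 2633 splits in O_K.

split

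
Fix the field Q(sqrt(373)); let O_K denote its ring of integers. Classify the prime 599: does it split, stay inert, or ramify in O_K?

d = 373 ≡ 1 (mod 4), so O_K = ℤ[(1+√373)/2] and disc(K) = d = 373.
599 ∤ 373, so 599 is unramified.
(373/599) = 373^299 mod 599 = 1, giving Legendre symbol 1.
Legendre symbol 1 ⇒ 599 is split.

split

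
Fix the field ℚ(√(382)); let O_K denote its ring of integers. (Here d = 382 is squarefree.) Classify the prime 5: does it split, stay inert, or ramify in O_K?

5 remains inert

d = 382 ≡ 2 (mod 4), so O_K = ℤ[√382] and disc(K) = 4d = 1528.
Since gcd(5, 1528) = 1 the prime 5 does not ramify.
Compute (382/5) via Euler: 2^((5-1)/2) mod 5 = 4, so (382/5) = -1.
(382/5) = -1, so 5 is inert.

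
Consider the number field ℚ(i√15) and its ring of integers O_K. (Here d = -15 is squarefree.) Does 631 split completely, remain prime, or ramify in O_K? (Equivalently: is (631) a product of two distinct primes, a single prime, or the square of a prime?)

split

-15 mod 4 = 1, hence disc K = -15 and O_K = ℤ[(1+√-15)/2].
disc(K) = -15 is not divisible by 631; 631 is unramified.
(-15/631) = 616^315 mod 631 = 1, giving Legendre symbol 1.
Legendre symbol 1 ⇒ 631 is split.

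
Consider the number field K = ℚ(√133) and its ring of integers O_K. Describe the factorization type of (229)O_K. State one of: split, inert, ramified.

inert

d = 133 ≡ 1 (mod 4), so O_K = ℤ[(1+√133)/2] and disc(K) = d = 133.
Since gcd(229, 133) = 1 the prime 229 does not ramify.
Compute (133/229) via Euler: 133^((229-1)/2) mod 229 = 228, so (133/229) = -1.
d is a non-residue mod p, hence 229 remains inert in O_K.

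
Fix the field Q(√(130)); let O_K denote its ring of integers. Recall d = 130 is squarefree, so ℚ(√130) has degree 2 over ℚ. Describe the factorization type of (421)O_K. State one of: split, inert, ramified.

p splits

130 mod 4 = 2, hence disc K = 4·130 = 520 and O_K = ℤ[√130].
Since gcd(421, 520) = 1 the prime 421 does not ramify.
(130/421) = 130^210 mod 421 = 1, giving Legendre symbol 1.
d is a quadratic residue mod p, hence 421 splits in O_K.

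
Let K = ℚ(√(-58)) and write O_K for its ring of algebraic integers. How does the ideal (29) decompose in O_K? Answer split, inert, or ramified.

-58 mod 4 = 2, hence disc K = 4·(-58) = -232 and O_K = ℤ[√-58].
disc(K) = -232 = 29·(-8), so p = 29 is ramified.

ramifies in O_K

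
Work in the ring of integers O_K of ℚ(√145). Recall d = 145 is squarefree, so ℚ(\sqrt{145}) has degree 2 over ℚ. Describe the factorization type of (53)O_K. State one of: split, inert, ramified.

inert

145 mod 4 = 1, hence disc K = 145 and O_K = ℤ[(1+√145)/2].
disc(K) = 145 is not divisible by 53; 53 is unramified.
(145/53) = 39^26 mod 53 = 52, giving Legendre symbol -1.
d is a non-residue mod p, hence 53 remains inert in O_K.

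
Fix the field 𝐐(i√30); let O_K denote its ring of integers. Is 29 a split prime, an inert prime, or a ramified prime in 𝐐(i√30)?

29 splits in O_K

-30 mod 4 = 2, hence disc K = 4·(-30) = -120 and O_K = ℤ[√-30].
Since gcd(29, -120) = 1 the prime 29 does not ramify.
Euler's criterion: (-30)^14 mod 29 = 1. Thus (-30|29) = 1.
Legendre symbol 1 ⇒ 29 is split.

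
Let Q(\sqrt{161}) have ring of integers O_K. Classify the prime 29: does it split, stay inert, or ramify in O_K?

d = 161 ≡ 1 (mod 4), so O_K = ℤ[(1+√161)/2] and disc(K) = d = 161.
Since gcd(29, 161) = 1 the prime 29 does not ramify.
Euler's criterion: 161^14 mod 29 = 1. Thus (161|29) = 1.
Legendre symbol 1 ⇒ 29 is split.

split — (29) = 𝔭₁𝔭₂ with 𝔭₁ ≠ 𝔭₂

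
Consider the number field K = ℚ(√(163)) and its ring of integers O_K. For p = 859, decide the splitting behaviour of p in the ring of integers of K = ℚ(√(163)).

d = 163 ≡ 3 (mod 4), so O_K = ℤ[√163] and disc(K) = 4d = 652.
disc(K) = 652 is not divisible by 859; 859 is unramified.
(163/859) = 163^429 mod 859 = 1, giving Legendre symbol 1.
Legendre symbol 1 ⇒ 859 is split.

split — (859) = 𝔭₁𝔭₂ with 𝔭₁ ≠ 𝔭₂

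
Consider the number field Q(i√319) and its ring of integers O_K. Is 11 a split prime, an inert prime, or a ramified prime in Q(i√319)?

p ramifies

-319 mod 4 = 1, hence disc K = -319 and O_K = ℤ[(1+√-319)/2].
11 divides disc(K) = -319, so 11 ramifies.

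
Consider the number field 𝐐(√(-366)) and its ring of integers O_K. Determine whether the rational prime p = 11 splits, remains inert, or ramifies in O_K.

inert — (11) stays prime in O_K

Since -366 ≢ 1 mod 4, the ring of integers is ℤ[√-366] with discriminant 4·(-366) = -1464.
disc(K) = -1464 is not divisible by 11; 11 is unramified.
Legendre symbol by Euler's criterion: (-366/11) ≡ (-366)^5 ≡ 10 (mod 11), i.e. (-366/11) = -1.
Legendre symbol -1 ⇒ 11 is inert.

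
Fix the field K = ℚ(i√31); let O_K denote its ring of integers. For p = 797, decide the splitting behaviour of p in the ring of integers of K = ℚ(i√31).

remains prime (inert)

d = -31 ≡ 1 (mod 4), so O_K = ℤ[(1+√-31)/2] and disc(K) = d = -31.
797 ∤ -31, so 797 is unramified.
Euler's criterion: (-31)^398 mod 797 = 796. Thus (-31|797) = -1.
Legendre symbol -1 ⇒ 797 is inert.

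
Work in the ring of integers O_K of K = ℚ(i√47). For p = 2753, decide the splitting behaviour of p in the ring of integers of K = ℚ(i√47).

splits completely

Since -47 ≡ 1 mod 4, the ring of integers is ℤ[(1+√-47)/2] with discriminant -47.
disc(K) = -47 is not divisible by 2753; 2753 is unramified.
(-47/2753) = 2706^1376 mod 2753 = 1, giving Legendre symbol 1.
Legendre symbol 1 ⇒ 2753 is split.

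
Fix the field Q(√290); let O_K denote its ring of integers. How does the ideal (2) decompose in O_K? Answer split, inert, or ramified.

Since 290 ≢ 1 mod 4, the ring of integers is ℤ[√290] with discriminant 4·290 = 1160.
disc(K) = 1160 = 2·580, so p = 2 is ramified.

ramified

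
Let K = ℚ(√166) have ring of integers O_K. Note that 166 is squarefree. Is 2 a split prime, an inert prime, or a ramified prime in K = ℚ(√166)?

Since 166 ≢ 1 mod 4, the ring of integers is ℤ[√166] with discriminant 4·166 = 664.
disc(K) = 664 = 2·332, so p = 2 is ramified.

ramifies in O_K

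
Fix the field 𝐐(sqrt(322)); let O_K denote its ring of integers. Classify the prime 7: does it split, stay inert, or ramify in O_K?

322 mod 4 = 2, hence disc K = 4·322 = 1288 and O_K = ℤ[√322].
7 divides disc(K) = 1288, so 7 ramifies.

ramified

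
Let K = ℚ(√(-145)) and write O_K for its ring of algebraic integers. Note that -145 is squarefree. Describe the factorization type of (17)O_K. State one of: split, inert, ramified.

Since -145 ≢ 1 mod 4, the ring of integers is ℤ[√-145] with discriminant 4·(-145) = -580.
Since gcd(17, -580) = 1 the prime 17 does not ramify.
Compute (-145/17) via Euler: 8^((17-1)/2) mod 17 = 1, so (-145/17) = 1.
(-145/17) = 1, so 17 splits.

split — (17) = 𝔭₁𝔭₂ with 𝔭₁ ≠ 𝔭₂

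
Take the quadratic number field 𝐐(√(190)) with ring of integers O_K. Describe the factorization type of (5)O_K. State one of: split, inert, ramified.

d = 190 ≡ 2 (mod 4), so O_K = ℤ[√190] and disc(K) = 4d = 760.
5 divides disc(K) = 760, so 5 ramifies.

p ramifies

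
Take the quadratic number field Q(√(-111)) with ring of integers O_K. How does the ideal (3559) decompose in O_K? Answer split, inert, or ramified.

Since -111 ≡ 1 mod 4, the ring of integers is ℤ[(1+√-111)/2] with discriminant -111.
disc(K) = -111 is not divisible by 3559; 3559 is unramified.
Compute (-111/3559) via Euler: 3448^((3559-1)/2) mod 3559 = 1, so (-111/3559) = 1.
d is a quadratic residue mod p, hence 3559 splits in O_K.

p splits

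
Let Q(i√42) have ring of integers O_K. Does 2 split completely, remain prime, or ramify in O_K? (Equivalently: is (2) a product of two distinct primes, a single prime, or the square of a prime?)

-42 mod 4 = 2, hence disc K = 4·(-42) = -168 and O_K = ℤ[√-42].
2 divides disc(K) = -168, so 2 ramifies.

2 is ramified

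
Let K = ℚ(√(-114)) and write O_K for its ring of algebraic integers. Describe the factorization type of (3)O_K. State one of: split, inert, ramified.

-114 mod 4 = 2, hence disc K = 4·(-114) = -456 and O_K = ℤ[√-114].
disc(K) = -456 = 3·(-152), so p = 3 is ramified.

p ramifies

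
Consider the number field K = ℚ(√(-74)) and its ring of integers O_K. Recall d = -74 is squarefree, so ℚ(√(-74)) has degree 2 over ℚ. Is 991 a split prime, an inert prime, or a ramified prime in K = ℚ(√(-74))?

d = -74 ≡ 2 (mod 4), so O_K = ℤ[√-74] and disc(K) = 4d = -296.
991 ∤ -296, so 991 is unramified.
Legendre symbol by Euler's criterion: (-74/991) ≡ (-74)^495 ≡ 1 (mod 991), i.e. (-74/991) = 1.
Legendre symbol 1 ⇒ 991 is split.

p splits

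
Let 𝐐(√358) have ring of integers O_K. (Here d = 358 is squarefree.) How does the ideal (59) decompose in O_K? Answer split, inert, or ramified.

splits completely

d = 358 ≡ 2 (mod 4), so O_K = ℤ[√358] and disc(K) = 4d = 1432.
disc(K) = 1432 is not divisible by 59; 59 is unramified.
(358/59) = 4^29 mod 59 = 1, giving Legendre symbol 1.
d is a quadratic residue mod p, hence 59 splits in O_K.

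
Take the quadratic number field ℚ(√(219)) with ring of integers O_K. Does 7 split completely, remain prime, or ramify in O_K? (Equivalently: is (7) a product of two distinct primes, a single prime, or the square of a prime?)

splits completely

219 mod 4 = 3, hence disc K = 4·219 = 876 and O_K = ℤ[√219].
disc(K) = 876 is not divisible by 7; 7 is unramified.
Compute (219/7) via Euler: 2^((7-1)/2) mod 7 = 1, so (219/7) = 1.
Legendre symbol 1 ⇒ 7 is split.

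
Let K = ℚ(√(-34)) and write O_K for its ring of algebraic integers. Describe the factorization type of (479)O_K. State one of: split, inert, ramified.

-34 mod 4 = 2, hence disc K = 4·(-34) = -136 and O_K = ℤ[√-34].
Since gcd(479, -136) = 1 the prime 479 does not ramify.
Legendre symbol by Euler's criterion: (-34/479) ≡ (-34)^239 ≡ 1 (mod 479), i.e. (-34/479) = 1.
Legendre symbol 1 ⇒ 479 is split.

splits completely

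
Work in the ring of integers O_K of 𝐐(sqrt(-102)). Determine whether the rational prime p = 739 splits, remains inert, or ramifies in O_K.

739 remains inert

Since -102 ≢ 1 mod 4, the ring of integers is ℤ[√-102] with discriminant 4·(-102) = -408.
739 ∤ -408, so 739 is unramified.
Legendre symbol by Euler's criterion: (-102/739) ≡ (-102)^369 ≡ 738 (mod 739), i.e. (-102/739) = -1.
Legendre symbol -1 ⇒ 739 is inert.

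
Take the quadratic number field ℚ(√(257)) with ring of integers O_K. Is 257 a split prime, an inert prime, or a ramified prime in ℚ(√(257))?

ramified

d = 257 ≡ 1 (mod 4), so O_K = ℤ[(1+√257)/2] and disc(K) = d = 257.
257 divides disc(K) = 257, so 257 ramifies.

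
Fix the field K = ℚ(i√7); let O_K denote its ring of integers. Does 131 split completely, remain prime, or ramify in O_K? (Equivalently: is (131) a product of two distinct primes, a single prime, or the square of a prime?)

d = -7 ≡ 1 (mod 4), so O_K = ℤ[(1+√-7)/2] and disc(K) = d = -7.
131 ∤ -7, so 131 is unramified.
Euler's criterion: (-7)^65 mod 131 = 130. Thus (-7|131) = -1.
(-7/131) = -1, so 131 is inert.

inert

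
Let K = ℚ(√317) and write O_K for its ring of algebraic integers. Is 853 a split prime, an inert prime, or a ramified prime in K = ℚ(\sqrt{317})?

Since 317 ≡ 1 mod 4, the ring of integers is ℤ[(1+√317)/2] with discriminant 317.
Since gcd(853, 317) = 1 the prime 853 does not ramify.
Legendre symbol by Euler's criterion: (317/853) ≡ 317^426 ≡ 852 (mod 853), i.e. (317/853) = -1.
d is a non-residue mod p, hence 853 remains inert in O_K.

inert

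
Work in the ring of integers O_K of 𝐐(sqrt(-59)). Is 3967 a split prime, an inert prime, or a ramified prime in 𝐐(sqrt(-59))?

inert

-59 mod 4 = 1, hence disc K = -59 and O_K = ℤ[(1+√-59)/2].
Since gcd(3967, -59) = 1 the prime 3967 does not ramify.
Euler's criterion: (-59)^1983 mod 3967 = 3966. Thus (-59|3967) = -1.
Legendre symbol -1 ⇒ 3967 is inert.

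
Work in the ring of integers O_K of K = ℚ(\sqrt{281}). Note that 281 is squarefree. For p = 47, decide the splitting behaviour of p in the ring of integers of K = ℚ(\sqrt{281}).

d = 281 ≡ 1 (mod 4), so O_K = ℤ[(1+√281)/2] and disc(K) = d = 281.
Since gcd(47, 281) = 1 the prime 47 does not ramify.
Compute (281/47) via Euler: 46^((47-1)/2) mod 47 = 46, so (281/47) = -1.
d is a non-residue mod p, hence 47 remains inert in O_K.

p is inert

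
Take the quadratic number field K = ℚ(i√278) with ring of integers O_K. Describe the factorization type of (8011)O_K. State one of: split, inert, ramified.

8011 splits in O_K

d = -278 ≡ 2 (mod 4), so O_K = ℤ[√-278] and disc(K) = 4d = -1112.
Since gcd(8011, -1112) = 1 the prime 8011 does not ramify.
Legendre symbol by Euler's criterion: (-278/8011) ≡ (-278)^4005 ≡ 1 (mod 8011), i.e. (-278/8011) = 1.
(-278/8011) = 1, so 8011 splits.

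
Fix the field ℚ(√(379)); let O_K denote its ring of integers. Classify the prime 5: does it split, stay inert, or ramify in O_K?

379 mod 4 = 3, hence disc K = 4·379 = 1516 and O_K = ℤ[√379].
5 ∤ 1516, so 5 is unramified.
Legendre symbol by Euler's criterion: (379/5) ≡ 379^2 ≡ 1 (mod 5), i.e. (379/5) = 1.
d is a quadratic residue mod p, hence 5 splits in O_K.

p splits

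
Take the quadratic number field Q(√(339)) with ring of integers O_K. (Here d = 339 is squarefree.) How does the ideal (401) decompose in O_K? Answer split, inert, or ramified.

d = 339 ≡ 3 (mod 4), so O_K = ℤ[√339] and disc(K) = 4d = 1356.
401 ∤ 1356, so 401 is unramified.
(339/401) = 339^200 mod 401 = 400, giving Legendre symbol -1.
Legendre symbol -1 ⇒ 401 is inert.

remains prime (inert)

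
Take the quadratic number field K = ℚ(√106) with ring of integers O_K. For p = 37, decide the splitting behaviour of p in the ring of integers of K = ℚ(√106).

inert

Since 106 ≢ 1 mod 4, the ring of integers is ℤ[√106] with discriminant 4·106 = 424.
37 ∤ 424, so 37 is unramified.
Compute (106/37) via Euler: 32^((37-1)/2) mod 37 = 36, so (106/37) = -1.
(106/37) = -1, so 37 is inert.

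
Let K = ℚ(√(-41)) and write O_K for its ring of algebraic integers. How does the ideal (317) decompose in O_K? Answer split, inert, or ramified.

inert — (317) stays prime in O_K

d = -41 ≡ 3 (mod 4), so O_K = ℤ[√-41] and disc(K) = 4d = -164.
Since gcd(317, -164) = 1 the prime 317 does not ramify.
Legendre symbol by Euler's criterion: (-41/317) ≡ (-41)^158 ≡ 316 (mod 317), i.e. (-41/317) = -1.
d is a non-residue mod p, hence 317 remains inert in O_K.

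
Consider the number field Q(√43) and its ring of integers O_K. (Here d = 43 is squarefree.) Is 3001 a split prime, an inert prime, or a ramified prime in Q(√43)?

3001 remains inert

43 mod 4 = 3, hence disc K = 4·43 = 172 and O_K = ℤ[√43].
disc(K) = 172 is not divisible by 3001; 3001 is unramified.
Legendre symbol by Euler's criterion: (43/3001) ≡ 43^1500 ≡ 3000 (mod 3001), i.e. (43/3001) = -1.
d is a non-residue mod p, hence 3001 remains inert in O_K.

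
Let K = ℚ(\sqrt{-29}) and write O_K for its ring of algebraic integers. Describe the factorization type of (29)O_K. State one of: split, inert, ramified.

ramified

Since -29 ≢ 1 mod 4, the ring of integers is ℤ[√-29] with discriminant 4·(-29) = -116.
29 divides disc(K) = -116, so 29 ramifies.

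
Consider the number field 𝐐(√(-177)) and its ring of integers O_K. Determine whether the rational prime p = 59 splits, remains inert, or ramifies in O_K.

d = -177 ≡ 3 (mod 4), so O_K = ℤ[√-177] and disc(K) = 4d = -708.
59 divides disc(K) = -708, so 59 ramifies.

ramified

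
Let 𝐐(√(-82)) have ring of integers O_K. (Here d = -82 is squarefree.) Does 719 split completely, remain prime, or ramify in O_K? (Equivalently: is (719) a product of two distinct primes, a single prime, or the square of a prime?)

splits completely

-82 mod 4 = 2, hence disc K = 4·(-82) = -328 and O_K = ℤ[√-82].
719 ∤ -328, so 719 is unramified.
Compute (-82/719) via Euler: 637^((719-1)/2) mod 719 = 1, so (-82/719) = 1.
(-82/719) = 1, so 719 splits.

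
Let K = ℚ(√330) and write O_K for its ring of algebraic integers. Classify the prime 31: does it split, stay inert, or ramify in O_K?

31 splits in O_K

d = 330 ≡ 2 (mod 4), so O_K = ℤ[√330] and disc(K) = 4d = 1320.
Since gcd(31, 1320) = 1 the prime 31 does not ramify.
Compute (330/31) via Euler: 20^((31-1)/2) mod 31 = 1, so (330/31) = 1.
Legendre symbol 1 ⇒ 31 is split.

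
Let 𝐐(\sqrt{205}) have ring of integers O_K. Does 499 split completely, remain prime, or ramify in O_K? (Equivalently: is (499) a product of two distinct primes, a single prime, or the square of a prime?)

205 mod 4 = 1, hence disc K = 205 and O_K = ℤ[(1+√205)/2].
disc(K) = 205 is not divisible by 499; 499 is unramified.
Euler's criterion: 205^249 mod 499 = 498. Thus (205|499) = -1.
(205/499) = -1, so 499 is inert.

499 remains inert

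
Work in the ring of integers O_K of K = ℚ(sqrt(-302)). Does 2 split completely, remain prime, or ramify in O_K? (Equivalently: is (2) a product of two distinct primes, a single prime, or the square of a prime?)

ramifies in O_K

Since -302 ≢ 1 mod 4, the ring of integers is ℤ[√-302] with discriminant 4·(-302) = -1208.
Ramification test: 2 | -1208. The prime 2 ramifies in K.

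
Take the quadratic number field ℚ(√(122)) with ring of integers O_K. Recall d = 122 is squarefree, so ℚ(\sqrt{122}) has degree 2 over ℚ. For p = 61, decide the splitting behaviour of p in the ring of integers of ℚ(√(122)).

ramified

Since 122 ≢ 1 mod 4, the ring of integers is ℤ[√122] with discriminant 4·122 = 488.
61 divides disc(K) = 488, so 61 ramifies.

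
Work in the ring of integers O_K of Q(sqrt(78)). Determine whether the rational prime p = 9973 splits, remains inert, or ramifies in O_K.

d = 78 ≡ 2 (mod 4), so O_K = ℤ[√78] and disc(K) = 4d = 312.
9973 ∤ 312, so 9973 is unramified.
Legendre symbol by Euler's criterion: (78/9973) ≡ 78^4986 ≡ 1 (mod 9973), i.e. (78/9973) = 1.
(78/9973) = 1, so 9973 splits.

split — (9973) = 𝔭₁𝔭₂ with 𝔭₁ ≠ 𝔭₂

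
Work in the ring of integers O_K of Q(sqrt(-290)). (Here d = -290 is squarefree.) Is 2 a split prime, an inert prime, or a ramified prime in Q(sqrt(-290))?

2 is ramified

d = -290 ≡ 2 (mod 4), so O_K = ℤ[√-290] and disc(K) = 4d = -1160.
2 divides disc(K) = -1160, so 2 ramifies.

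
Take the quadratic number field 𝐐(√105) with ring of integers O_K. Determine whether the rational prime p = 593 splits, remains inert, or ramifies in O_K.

105 mod 4 = 1, hence disc K = 105 and O_K = ℤ[(1+√105)/2].
Since gcd(593, 105) = 1 the prime 593 does not ramify.
(105/593) = 105^296 mod 593 = 592, giving Legendre symbol -1.
d is a non-residue mod p, hence 593 remains inert in O_K.

remains prime (inert)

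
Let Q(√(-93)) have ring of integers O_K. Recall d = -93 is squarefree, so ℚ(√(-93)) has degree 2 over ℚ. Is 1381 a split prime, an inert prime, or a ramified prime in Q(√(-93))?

d = -93 ≡ 3 (mod 4), so O_K = ℤ[√-93] and disc(K) = 4d = -372.
disc(K) = -372 is not divisible by 1381; 1381 is unramified.
Compute (-93/1381) via Euler: 1288^((1381-1)/2) mod 1381 = 1380, so (-93/1381) = -1.
(-93/1381) = -1, so 1381 is inert.

p is inert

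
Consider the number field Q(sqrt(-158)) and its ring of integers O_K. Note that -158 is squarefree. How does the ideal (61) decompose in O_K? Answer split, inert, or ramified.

d = -158 ≡ 2 (mod 4), so O_K = ℤ[√-158] and disc(K) = 4d = -632.
61 ∤ -632, so 61 is unramified.
Compute (-158/61) via Euler: 25^((61-1)/2) mod 61 = 1, so (-158/61) = 1.
d is a quadratic residue mod p, hence 61 splits in O_K.

splits completely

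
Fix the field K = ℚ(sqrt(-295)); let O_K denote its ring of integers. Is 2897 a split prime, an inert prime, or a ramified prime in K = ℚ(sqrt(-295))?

2897 splits in O_K

-295 mod 4 = 1, hence disc K = -295 and O_K = ℤ[(1+√-295)/2].
disc(K) = -295 is not divisible by 2897; 2897 is unramified.
(-295/2897) = 2602^1448 mod 2897 = 1, giving Legendre symbol 1.
Legendre symbol 1 ⇒ 2897 is split.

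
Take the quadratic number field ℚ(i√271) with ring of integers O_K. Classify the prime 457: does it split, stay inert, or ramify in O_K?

457 remains inert

-271 mod 4 = 1, hence disc K = -271 and O_K = ℤ[(1+√-271)/2].
Since gcd(457, -271) = 1 the prime 457 does not ramify.
Euler's criterion: (-271)^228 mod 457 = 456. Thus (-271|457) = -1.
(-271/457) = -1, so 457 is inert.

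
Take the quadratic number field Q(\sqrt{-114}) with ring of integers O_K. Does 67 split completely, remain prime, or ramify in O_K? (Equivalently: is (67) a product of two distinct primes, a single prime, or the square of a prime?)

d = -114 ≡ 2 (mod 4), so O_K = ℤ[√-114] and disc(K) = 4d = -456.
disc(K) = -456 is not divisible by 67; 67 is unramified.
Compute (-114/67) via Euler: 20^((67-1)/2) mod 67 = 66, so (-114/67) = -1.
Legendre symbol -1 ⇒ 67 is inert.

inert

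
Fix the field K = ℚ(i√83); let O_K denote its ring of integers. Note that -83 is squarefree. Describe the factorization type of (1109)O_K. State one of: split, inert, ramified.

d = -83 ≡ 1 (mod 4), so O_K = ℤ[(1+√-83)/2] and disc(K) = d = -83.
disc(K) = -83 is not divisible by 1109; 1109 is unramified.
(-83/1109) = 1026^554 mod 1109 = 1, giving Legendre symbol 1.
Legendre symbol 1 ⇒ 1109 is split.

split — (1109) = 𝔭₁𝔭₂ with 𝔭₁ ≠ 𝔭₂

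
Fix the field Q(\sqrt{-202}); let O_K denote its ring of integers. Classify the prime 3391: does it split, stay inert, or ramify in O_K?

Since -202 ≢ 1 mod 4, the ring of integers is ℤ[√-202] with discriminant 4·(-202) = -808.
Since gcd(3391, -808) = 1 the prime 3391 does not ramify.
Legendre symbol by Euler's criterion: (-202/3391) ≡ (-202)^1695 ≡ 3390 (mod 3391), i.e. (-202/3391) = -1.
d is a non-residue mod p, hence 3391 remains inert in O_K.

inert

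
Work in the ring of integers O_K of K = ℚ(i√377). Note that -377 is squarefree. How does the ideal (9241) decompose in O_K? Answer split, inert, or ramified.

9241 splits in O_K

Since -377 ≢ 1 mod 4, the ring of integers is ℤ[√-377] with discriminant 4·(-377) = -1508.
9241 ∤ -1508, so 9241 is unramified.
Euler's criterion: (-377)^4620 mod 9241 = 1. Thus (-377|9241) = 1.
d is a quadratic residue mod p, hence 9241 splits in O_K.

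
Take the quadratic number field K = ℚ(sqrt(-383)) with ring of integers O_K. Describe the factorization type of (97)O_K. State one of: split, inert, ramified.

d = -383 ≡ 1 (mod 4), so O_K = ℤ[(1+√-383)/2] and disc(K) = d = -383.
97 ∤ -383, so 97 is unramified.
Compute (-383/97) via Euler: 5^((97-1)/2) mod 97 = 96, so (-383/97) = -1.
Legendre symbol -1 ⇒ 97 is inert.

97 remains inert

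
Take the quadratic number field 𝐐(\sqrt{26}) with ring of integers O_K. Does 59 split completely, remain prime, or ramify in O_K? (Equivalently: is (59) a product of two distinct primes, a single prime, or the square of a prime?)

split

Since 26 ≢ 1 mod 4, the ring of integers is ℤ[√26] with discriminant 4·26 = 104.
Since gcd(59, 104) = 1 the prime 59 does not ramify.
Legendre symbol by Euler's criterion: (26/59) ≡ 26^29 ≡ 1 (mod 59), i.e. (26/59) = 1.
d is a quadratic residue mod p, hence 59 splits in O_K.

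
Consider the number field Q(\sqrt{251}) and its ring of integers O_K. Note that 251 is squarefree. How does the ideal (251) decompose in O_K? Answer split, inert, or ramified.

d = 251 ≡ 3 (mod 4), so O_K = ℤ[√251] and disc(K) = 4d = 1004.
Ramification test: 251 | 1004. The prime 251 ramifies in K.

ramified — (251) = 𝔭²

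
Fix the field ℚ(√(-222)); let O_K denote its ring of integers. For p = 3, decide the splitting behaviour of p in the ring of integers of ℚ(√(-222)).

ramified — (3) = 𝔭²

-222 mod 4 = 2, hence disc K = 4·(-222) = -888 and O_K = ℤ[√-222].
Ramification test: 3 | -888. The prime 3 ramifies in K.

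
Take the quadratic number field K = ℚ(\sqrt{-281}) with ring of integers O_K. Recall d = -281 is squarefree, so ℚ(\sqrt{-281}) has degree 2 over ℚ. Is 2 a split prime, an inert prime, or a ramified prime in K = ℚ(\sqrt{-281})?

-281 mod 4 = 3, hence disc K = 4·(-281) = -1124 and O_K = ℤ[√-281].
2 divides disc(K) = -1124, so 2 ramifies.

ramified — (2) = 𝔭²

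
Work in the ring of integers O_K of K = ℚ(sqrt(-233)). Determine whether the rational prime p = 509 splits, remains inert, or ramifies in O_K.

Since -233 ≢ 1 mod 4, the ring of integers is ℤ[√-233] with discriminant 4·(-233) = -932.
disc(K) = -932 is not divisible by 509; 509 is unramified.
Euler's criterion: (-233)^254 mod 509 = 508. Thus (-233|509) = -1.
(-233/509) = -1, so 509 is inert.

p is inert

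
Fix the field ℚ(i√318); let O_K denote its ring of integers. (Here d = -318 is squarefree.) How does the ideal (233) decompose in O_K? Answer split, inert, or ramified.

Since -318 ≢ 1 mod 4, the ring of integers is ℤ[√-318] with discriminant 4·(-318) = -1272.
Since gcd(233, -1272) = 1 the prime 233 does not ramify.
Euler's criterion: (-318)^116 mod 233 = 1. Thus (-318|233) = 1.
(-318/233) = 1, so 233 splits.

splits completely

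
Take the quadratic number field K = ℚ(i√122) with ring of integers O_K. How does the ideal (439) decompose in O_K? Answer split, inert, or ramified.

-122 mod 4 = 2, hence disc K = 4·(-122) = -488 and O_K = ℤ[√-122].
Since gcd(439, -488) = 1 the prime 439 does not ramify.
Euler's criterion: (-122)^219 mod 439 = 438. Thus (-122|439) = -1.
(-122/439) = -1, so 439 is inert.

439 remains inert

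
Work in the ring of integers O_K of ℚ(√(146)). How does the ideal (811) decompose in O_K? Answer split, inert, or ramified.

Since 146 ≢ 1 mod 4, the ring of integers is ℤ[√146] with discriminant 4·146 = 584.
811 ∤ 584, so 811 is unramified.
Legendre symbol by Euler's criterion: (146/811) ≡ 146^405 ≡ 810 (mod 811), i.e. (146/811) = -1.
(146/811) = -1, so 811 is inert.

p is inert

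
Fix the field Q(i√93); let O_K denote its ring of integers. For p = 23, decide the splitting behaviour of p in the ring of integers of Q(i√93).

inert

-93 mod 4 = 3, hence disc K = 4·(-93) = -372 and O_K = ℤ[√-93].
disc(K) = -372 is not divisible by 23; 23 is unramified.
Compute (-93/23) via Euler: 22^((23-1)/2) mod 23 = 22, so (-93/23) = -1.
(-93/23) = -1, so 23 is inert.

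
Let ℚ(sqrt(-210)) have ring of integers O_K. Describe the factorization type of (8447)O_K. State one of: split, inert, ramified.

split

Since -210 ≢ 1 mod 4, the ring of integers is ℤ[√-210] with discriminant 4·(-210) = -840.
8447 ∤ -840, so 8447 is unramified.
Legendre symbol by Euler's criterion: (-210/8447) ≡ (-210)^4223 ≡ 1 (mod 8447), i.e. (-210/8447) = 1.
d is a quadratic residue mod p, hence 8447 splits in O_K.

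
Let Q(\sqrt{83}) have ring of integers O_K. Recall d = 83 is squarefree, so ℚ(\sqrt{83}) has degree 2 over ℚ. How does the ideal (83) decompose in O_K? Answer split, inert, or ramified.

ramified

83 mod 4 = 3, hence disc K = 4·83 = 332 and O_K = ℤ[√83].
disc(K) = 332 = 83·4, so p = 83 is ramified.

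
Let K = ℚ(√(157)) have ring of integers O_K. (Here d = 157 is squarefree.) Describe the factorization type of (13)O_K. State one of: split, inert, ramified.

p splits

Since 157 ≡ 1 mod 4, the ring of integers is ℤ[(1+√157)/2] with discriminant 157.
13 ∤ 157, so 13 is unramified.
(157/13) = 1^6 mod 13 = 1, giving Legendre symbol 1.
(157/13) = 1, so 13 splits.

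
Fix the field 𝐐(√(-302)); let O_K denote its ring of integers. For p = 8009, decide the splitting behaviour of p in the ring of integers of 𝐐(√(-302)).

-302 mod 4 = 2, hence disc K = 4·(-302) = -1208 and O_K = ℤ[√-302].
8009 ∤ -1208, so 8009 is unramified.
Compute (-302/8009) via Euler: 7707^((8009-1)/2) mod 8009 = 8008, so (-302/8009) = -1.
d is a non-residue mod p, hence 8009 remains inert in O_K.

remains prime (inert)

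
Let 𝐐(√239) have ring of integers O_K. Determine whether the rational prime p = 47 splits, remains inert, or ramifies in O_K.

split

239 mod 4 = 3, hence disc K = 4·239 = 956 and O_K = ℤ[√239].
disc(K) = 956 is not divisible by 47; 47 is unramified.
Legendre symbol by Euler's criterion: (239/47) ≡ 239^23 ≡ 1 (mod 47), i.e. (239/47) = 1.
Legendre symbol 1 ⇒ 47 is split.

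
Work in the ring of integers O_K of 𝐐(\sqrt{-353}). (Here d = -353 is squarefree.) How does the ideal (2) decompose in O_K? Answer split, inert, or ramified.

-353 mod 4 = 3, hence disc K = 4·(-353) = -1412 and O_K = ℤ[√-353].
disc(K) = -1412 = 2·(-706), so p = 2 is ramified.

2 is ramified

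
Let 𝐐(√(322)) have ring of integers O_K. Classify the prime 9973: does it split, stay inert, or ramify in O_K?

d = 322 ≡ 2 (mod 4), so O_K = ℤ[√322] and disc(K) = 4d = 1288.
disc(K) = 1288 is not divisible by 9973; 9973 is unramified.
Euler's criterion: 322^4986 mod 9973 = 9972. Thus (322|9973) = -1.
Legendre symbol -1 ⇒ 9973 is inert.

p is inert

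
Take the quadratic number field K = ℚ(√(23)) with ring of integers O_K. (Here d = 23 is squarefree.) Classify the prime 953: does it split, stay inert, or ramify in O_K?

inert

d = 23 ≡ 3 (mod 4), so O_K = ℤ[√23] and disc(K) = 4d = 92.
Since gcd(953, 92) = 1 the prime 953 does not ramify.
Euler's criterion: 23^476 mod 953 = 952. Thus (23|953) = -1.
(23/953) = -1, so 953 is inert.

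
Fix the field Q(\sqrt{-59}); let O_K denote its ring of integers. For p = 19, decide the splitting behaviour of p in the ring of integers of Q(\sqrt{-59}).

-59 mod 4 = 1, hence disc K = -59 and O_K = ℤ[(1+√-59)/2].
19 ∤ -59, so 19 is unramified.
Legendre symbol by Euler's criterion: (-59/19) ≡ (-59)^9 ≡ 1 (mod 19), i.e. (-59/19) = 1.
d is a quadratic residue mod p, hence 19 splits in O_K.

19 splits in O_K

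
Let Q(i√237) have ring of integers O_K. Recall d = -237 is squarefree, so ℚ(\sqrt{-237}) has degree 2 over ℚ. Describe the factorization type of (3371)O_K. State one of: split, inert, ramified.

p is inert

-237 mod 4 = 3, hence disc K = 4·(-237) = -948 and O_K = ℤ[√-237].
3371 ∤ -948, so 3371 is unramified.
Euler's criterion: (-237)^1685 mod 3371 = 3370. Thus (-237|3371) = -1.
d is a non-residue mod p, hence 3371 remains inert in O_K.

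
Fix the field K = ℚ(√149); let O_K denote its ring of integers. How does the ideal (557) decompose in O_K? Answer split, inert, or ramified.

splits completely

d = 149 ≡ 1 (mod 4), so O_K = ℤ[(1+√149)/2] and disc(K) = d = 149.
disc(K) = 149 is not divisible by 557; 557 is unramified.
(149/557) = 149^278 mod 557 = 1, giving Legendre symbol 1.
(149/557) = 1, so 557 splits.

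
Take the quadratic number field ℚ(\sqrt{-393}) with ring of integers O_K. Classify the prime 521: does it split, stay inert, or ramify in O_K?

Since -393 ≢ 1 mod 4, the ring of integers is ℤ[√-393] with discriminant 4·(-393) = -1572.
Since gcd(521, -1572) = 1 the prime 521 does not ramify.
(-393/521) = 128^260 mod 521 = 1, giving Legendre symbol 1.
d is a quadratic residue mod p, hence 521 splits in O_K.

split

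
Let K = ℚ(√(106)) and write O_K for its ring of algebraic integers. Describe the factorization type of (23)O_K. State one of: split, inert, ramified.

d = 106 ≡ 2 (mod 4), so O_K = ℤ[√106] and disc(K) = 4d = 424.
Since gcd(23, 424) = 1 the prime 23 does not ramify.
Euler's criterion: 106^11 mod 23 = 22. Thus (106|23) = -1.
d is a non-residue mod p, hence 23 remains inert in O_K.

23 remains inert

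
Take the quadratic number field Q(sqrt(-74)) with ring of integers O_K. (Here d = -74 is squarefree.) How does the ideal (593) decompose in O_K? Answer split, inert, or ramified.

593 splits in O_K

Since -74 ≢ 1 mod 4, the ring of integers is ℤ[√-74] with discriminant 4·(-74) = -296.
593 ∤ -296, so 593 is unramified.
Legendre symbol by Euler's criterion: (-74/593) ≡ (-74)^296 ≡ 1 (mod 593), i.e. (-74/593) = 1.
d is a quadratic residue mod p, hence 593 splits in O_K.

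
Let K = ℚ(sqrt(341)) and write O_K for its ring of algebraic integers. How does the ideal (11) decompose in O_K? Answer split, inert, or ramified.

11 is ramified

Since 341 ≡ 1 mod 4, the ring of integers is ℤ[(1+√341)/2] with discriminant 341.
disc(K) = 341 = 11·31, so p = 11 is ramified.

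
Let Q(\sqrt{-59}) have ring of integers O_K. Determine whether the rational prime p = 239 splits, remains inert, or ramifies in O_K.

p splits

Since -59 ≡ 1 mod 4, the ring of integers is ℤ[(1+√-59)/2] with discriminant -59.
239 ∤ -59, so 239 is unramified.
Compute (-59/239) via Euler: 180^((239-1)/2) mod 239 = 1, so (-59/239) = 1.
(-59/239) = 1, so 239 splits.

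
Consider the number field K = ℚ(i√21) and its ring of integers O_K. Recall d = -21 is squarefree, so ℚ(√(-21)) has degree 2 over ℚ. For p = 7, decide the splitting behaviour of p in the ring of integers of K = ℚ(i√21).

Since -21 ≢ 1 mod 4, the ring of integers is ℤ[√-21] with discriminant 4·(-21) = -84.
Ramification test: 7 | -84. The prime 7 ramifies in K.

ramified — (7) = 𝔭²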